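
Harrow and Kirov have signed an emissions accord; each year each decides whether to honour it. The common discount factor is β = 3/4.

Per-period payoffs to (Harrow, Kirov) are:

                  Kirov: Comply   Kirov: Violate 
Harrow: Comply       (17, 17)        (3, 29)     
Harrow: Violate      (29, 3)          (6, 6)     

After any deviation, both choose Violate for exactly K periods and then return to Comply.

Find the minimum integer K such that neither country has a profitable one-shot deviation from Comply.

2

IC: β(1−β^K)/(1−β) ≥ (29−17)/(17−6) = 12/11.
With β = 3/4: need 1 − β^K ≥ 12/11·(1−3/4)/(3/4), i.e. β^K ≤ 0.6364.
Since (3/4)^1 = 0.7500 and (3/4)^2 = 0.5625, the smallest such K is 2.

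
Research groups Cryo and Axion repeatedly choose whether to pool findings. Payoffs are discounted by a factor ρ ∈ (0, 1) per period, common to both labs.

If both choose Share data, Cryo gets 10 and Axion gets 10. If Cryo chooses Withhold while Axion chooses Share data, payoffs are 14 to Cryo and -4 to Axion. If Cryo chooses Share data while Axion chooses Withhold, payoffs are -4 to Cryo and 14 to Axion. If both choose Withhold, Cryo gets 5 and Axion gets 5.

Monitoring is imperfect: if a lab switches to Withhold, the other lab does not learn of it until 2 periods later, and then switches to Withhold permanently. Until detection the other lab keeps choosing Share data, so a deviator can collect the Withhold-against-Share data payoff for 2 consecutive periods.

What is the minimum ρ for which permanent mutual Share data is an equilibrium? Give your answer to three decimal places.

0.667

Deviating for the 2 undetected periods gains 14−10 = 4 per period over cooperation, then loses 10−5 = 5 per period forever once punishment starts.
Gain: 4(1 + ρ + … + ρ^1); loss: 5·ρ^2/(1−ρ).
No profitable deviation ⇔ 4(1−ρ^2) ≤ 5·ρ^2, i.e. ρ^2 ≥ 4/(4+5) = 4/9.
Hence ρ ≥ (4/9)^(1/2) ≈ 0.667.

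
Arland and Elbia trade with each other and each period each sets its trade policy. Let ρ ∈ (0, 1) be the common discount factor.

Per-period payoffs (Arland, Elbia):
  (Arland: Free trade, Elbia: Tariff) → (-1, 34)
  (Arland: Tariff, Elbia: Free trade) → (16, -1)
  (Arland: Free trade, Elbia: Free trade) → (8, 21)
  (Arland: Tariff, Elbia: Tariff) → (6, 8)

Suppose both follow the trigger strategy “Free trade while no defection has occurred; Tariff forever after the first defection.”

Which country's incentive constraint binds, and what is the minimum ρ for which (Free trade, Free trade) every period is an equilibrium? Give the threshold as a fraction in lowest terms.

For Arland: deviation gain 16−8 = 8, per-period punishment loss 8−6 = 2. IC gives ρ ≥ 8/10 = 4/5.
For Elbia: gain 13, loss 13 per period, so ρ ≥ 13/26 = 1/2.
The tighter constraint is Arland's, so cooperation needs ρ ≥ 4/5.

Arland; ρ ≥ 4/5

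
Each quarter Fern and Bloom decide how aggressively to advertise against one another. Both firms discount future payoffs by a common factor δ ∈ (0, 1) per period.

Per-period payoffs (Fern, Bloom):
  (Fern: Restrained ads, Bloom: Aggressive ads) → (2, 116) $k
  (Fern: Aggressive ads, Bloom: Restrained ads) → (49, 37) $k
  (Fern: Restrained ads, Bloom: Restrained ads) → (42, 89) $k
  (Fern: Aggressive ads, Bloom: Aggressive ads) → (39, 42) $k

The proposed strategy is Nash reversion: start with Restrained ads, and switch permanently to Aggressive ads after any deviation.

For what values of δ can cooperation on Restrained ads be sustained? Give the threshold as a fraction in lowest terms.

7/10

For Fern: deviation gain 49−42 = 7, per-period punishment loss 42−39 = 3. IC gives δ ≥ 7/10.
For Bloom: gain 27, loss 47 per period, so δ ≥ 27/74.
The tighter constraint is Fern's, so cooperation needs δ ≥ 7/10.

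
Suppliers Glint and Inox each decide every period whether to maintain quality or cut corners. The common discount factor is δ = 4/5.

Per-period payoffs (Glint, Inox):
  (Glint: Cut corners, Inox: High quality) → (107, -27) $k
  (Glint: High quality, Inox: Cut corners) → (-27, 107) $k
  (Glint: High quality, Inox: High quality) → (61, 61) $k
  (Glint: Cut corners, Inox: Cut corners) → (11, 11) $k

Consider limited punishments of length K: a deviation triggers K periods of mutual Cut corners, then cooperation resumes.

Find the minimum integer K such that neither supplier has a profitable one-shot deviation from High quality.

2

IC: δ(1−δ^K)/(1−δ) ≥ (107−61)/(61−11) = 23/25.
With δ = 4/5: need 1 − δ^K ≥ 23/25·(1−4/5)/(4/5), i.e. δ^K ≤ 0.7700.
Since (4/5)^1 = 0.8000 and (4/5)^2 = 0.6400, the smallest such K is 2.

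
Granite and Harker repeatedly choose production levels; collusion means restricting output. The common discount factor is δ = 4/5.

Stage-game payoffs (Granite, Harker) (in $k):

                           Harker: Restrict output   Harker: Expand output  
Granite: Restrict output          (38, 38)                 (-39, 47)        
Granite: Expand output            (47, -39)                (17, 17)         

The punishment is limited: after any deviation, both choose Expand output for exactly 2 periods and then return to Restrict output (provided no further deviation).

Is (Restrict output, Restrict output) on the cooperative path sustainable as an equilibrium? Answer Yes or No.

A one-shot deviation gives 47 now, then 17 for 2 periods, then back to 38.
Gain from deviating: (47−38) today; loss: (38−17) in each of the next 2 periods.
No-deviation condition: (38−17)(δ+…+δ^2) ≥ 47−38, i.e. δ+…+δ^2 ≥ 3/7.
At δ = 4/5: δ+…+δ^2 = 1.4400 ≥ 0.4286.
So cooperation is sustainable.

Yes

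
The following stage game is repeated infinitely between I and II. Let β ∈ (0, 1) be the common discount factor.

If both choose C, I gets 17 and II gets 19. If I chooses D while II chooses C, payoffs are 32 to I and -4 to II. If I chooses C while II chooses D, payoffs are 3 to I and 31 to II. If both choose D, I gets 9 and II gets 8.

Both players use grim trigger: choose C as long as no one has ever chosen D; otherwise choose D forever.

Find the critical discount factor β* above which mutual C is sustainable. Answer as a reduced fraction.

15/23

For I: deviation gain 32−17 = 15, per-period punishment loss 17−9 = 8. IC gives β ≥ 15/23.
For II: gain 12, loss 11 per period, so β ≥ 12/23.
The tighter constraint is I's, so cooperation needs β ≥ 15/23.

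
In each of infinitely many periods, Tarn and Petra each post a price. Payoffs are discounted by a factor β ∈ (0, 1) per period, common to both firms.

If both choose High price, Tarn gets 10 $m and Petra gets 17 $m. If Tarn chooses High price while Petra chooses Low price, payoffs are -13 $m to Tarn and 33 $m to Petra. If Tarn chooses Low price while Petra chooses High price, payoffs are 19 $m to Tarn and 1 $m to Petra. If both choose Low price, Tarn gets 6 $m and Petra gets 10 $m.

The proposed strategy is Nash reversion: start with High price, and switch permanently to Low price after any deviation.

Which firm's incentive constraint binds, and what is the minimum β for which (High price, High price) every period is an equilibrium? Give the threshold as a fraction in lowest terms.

For Tarn: deviation gain 19−10 = 9, per-period punishment loss 10−6 = 4. IC gives β ≥ 9/13.
For Petra: gain 16, loss 7 per period, so β ≥ 16/23.
The tighter constraint is Petra's, so cooperation needs β ≥ 16/23.

Petra; β ≥ 16/23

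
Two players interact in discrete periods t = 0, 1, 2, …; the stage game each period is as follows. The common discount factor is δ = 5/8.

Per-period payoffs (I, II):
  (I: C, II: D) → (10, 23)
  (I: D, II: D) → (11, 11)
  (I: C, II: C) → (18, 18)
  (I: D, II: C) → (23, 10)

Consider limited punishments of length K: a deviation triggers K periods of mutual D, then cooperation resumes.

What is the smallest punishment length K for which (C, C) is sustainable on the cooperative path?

Need Σ_{k=1}^{K} δ^k ≥ (23−18)/(18−11) = 0.7143 at δ = 5/8.
At K = 1 the sum is 0.6250 < 0.7143; at K = 2 it is 1.0156 ≥ 0.7143.
So the minimum punishment length is K = 2.

2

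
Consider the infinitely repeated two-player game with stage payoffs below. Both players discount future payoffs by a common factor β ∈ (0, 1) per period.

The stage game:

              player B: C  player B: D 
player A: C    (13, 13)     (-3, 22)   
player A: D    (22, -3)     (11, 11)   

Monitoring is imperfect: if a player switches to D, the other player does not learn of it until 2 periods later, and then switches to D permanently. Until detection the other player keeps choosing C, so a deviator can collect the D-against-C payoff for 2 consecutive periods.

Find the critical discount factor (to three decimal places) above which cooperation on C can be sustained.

The best deviation is to choose D for all 2 undetected periods, earning 22 each, then 11 forever once detected.
Deviation value: 22(1−β^2)/(1−β) + 11β^2/(1−β); cooperation value: 13/(1−β).
IC: 13 ≥ 22(1−β^2) + 11β^2 = 22 − 11β^2.
So β^2 ≥ 9/11, giving β ≥ (9/11)^(1/2) ≈ 0.905.

0.905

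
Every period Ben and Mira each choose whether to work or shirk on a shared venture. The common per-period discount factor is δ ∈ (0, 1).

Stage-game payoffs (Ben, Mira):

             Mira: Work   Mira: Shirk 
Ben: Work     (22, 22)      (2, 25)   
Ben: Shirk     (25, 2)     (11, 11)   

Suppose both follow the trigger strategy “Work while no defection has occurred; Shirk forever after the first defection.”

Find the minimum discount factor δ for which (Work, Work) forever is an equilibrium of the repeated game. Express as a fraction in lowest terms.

3/14

Cooperation forever yields 22 each period: 22/(1−δ).
Deviating yields 25 once, then 11 forever: 25 + 11δ/(1−δ).
No profitable deviation requires 22/(1−δ) ≥ 25 + 11δ/(1−δ).
Multiplying by (1−δ): 22 ≥ 25(1−δ) + 11δ = 25 − 14δ.
So 14δ ≥ 3, i.e. δ ≥ 3/14.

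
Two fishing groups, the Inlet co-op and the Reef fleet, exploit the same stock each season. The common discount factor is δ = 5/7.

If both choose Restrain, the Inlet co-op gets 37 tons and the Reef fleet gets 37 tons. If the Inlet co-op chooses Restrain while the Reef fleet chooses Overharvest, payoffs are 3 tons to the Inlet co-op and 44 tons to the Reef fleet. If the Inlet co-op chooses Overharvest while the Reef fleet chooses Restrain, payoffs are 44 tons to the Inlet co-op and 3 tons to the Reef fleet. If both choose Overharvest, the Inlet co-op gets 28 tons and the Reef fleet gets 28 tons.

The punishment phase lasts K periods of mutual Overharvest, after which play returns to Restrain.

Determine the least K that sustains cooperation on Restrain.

Need Σ_{k=1}^{K} δ^k ≥ (44−37)/(37−28) = 0.7778 at δ = 5/7.
At K = 1 the sum is 0.7143 < 0.7778; at K = 2 it is 1.2245 ≥ 0.7778.
So the minimum punishment length is K = 2.

2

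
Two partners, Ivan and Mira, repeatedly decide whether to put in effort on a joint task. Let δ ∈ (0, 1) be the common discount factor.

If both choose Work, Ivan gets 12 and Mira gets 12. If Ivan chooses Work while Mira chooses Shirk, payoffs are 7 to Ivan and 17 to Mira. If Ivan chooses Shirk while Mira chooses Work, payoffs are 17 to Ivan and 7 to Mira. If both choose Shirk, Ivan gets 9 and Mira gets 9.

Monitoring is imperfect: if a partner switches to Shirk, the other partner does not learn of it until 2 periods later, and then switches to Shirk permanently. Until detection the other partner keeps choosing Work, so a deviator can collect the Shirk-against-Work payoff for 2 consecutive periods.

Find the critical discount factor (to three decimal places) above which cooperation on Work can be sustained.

The best deviation is to choose Shirk for all 2 undetected periods, earning 17 each, then 9 forever once detected.
Deviation value: 17(1−δ^2)/(1−δ) + 9δ^2/(1−δ); cooperation value: 12/(1−δ).
IC: 12 ≥ 17(1−δ^2) + 9δ^2 = 17 − 8δ^2.
So δ^2 ≥ 5/8, giving δ ≥ (5/8)^(1/2) ≈ 0.791.

0.791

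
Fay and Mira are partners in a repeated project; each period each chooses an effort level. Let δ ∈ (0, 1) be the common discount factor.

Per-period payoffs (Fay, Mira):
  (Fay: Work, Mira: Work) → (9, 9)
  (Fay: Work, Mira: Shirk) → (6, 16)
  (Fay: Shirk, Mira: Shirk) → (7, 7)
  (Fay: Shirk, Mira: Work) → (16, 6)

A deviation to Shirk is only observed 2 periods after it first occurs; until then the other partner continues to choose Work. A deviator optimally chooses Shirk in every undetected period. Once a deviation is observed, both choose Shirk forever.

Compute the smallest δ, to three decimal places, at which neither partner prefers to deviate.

0.882

Deviating for the 2 undetected periods gains 16−9 = 7 per period over cooperation, then loses 9−7 = 2 per period forever once punishment starts.
Gain: 7(1 + δ + … + δ^1); loss: 2·δ^2/(1−δ).
No profitable deviation ⇔ 7(1−δ^2) ≤ 2·δ^2, i.e. δ^2 ≥ 7/(7+2) = 7/9.
Hence δ ≥ (7/9)^(1/2) ≈ 0.882.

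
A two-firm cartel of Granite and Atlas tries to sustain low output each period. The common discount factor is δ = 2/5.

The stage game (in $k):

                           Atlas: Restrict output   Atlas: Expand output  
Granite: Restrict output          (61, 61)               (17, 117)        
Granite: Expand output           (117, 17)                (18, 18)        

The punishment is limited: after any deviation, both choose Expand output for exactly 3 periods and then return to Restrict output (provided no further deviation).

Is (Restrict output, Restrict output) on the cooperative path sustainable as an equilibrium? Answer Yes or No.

IC: δ+…+δ^3 ≥ (117−61)/(61−18) = 56/43.
At δ = 2/5: partial sum = 0.6240 < 1.3023. Cooperation not sustainable.

No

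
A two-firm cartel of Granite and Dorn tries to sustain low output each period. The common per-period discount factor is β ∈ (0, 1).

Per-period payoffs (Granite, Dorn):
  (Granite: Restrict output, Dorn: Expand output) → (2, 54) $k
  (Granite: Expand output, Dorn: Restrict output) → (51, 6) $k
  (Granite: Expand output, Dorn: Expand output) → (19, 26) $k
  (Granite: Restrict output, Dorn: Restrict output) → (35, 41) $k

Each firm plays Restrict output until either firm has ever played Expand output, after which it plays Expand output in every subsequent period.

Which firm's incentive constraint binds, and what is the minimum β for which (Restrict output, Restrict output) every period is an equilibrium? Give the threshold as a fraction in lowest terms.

For Granite: deviation gain 51−35 = 16, per-period punishment loss 35−19 = 16. IC gives β ≥ 16/32 = 1/2.
For Dorn: gain 13, loss 15 per period, so β ≥ 13/28.
The tighter constraint is Granite's, so cooperation needs β ≥ 1/2.

Granite; β ≥ 1/2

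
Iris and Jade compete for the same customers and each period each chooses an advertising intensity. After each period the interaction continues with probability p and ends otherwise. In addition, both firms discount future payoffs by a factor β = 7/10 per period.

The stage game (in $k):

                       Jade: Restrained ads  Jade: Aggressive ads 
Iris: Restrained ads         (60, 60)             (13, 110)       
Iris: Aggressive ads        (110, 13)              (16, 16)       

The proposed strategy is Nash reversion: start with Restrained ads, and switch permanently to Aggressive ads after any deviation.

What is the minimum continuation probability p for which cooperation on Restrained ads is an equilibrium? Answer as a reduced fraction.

Expected continuation weight on next period's payoff is β·p = 7/10·p, which plays the role of the discount factor.
Cooperation requires 7/10·p ≥ (110−60)/(110−16) = 25/47, hence p ≥ 250/329.

250/329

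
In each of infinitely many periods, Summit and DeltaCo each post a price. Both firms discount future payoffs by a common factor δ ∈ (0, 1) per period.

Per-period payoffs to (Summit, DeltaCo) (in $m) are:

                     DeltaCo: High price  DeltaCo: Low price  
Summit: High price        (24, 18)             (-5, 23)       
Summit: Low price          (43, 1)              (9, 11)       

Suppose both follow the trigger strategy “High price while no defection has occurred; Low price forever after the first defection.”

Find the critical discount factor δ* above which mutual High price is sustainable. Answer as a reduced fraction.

Summit's threshold: (43−24)/(43−9) = 19/34.
DeltaCo's threshold: (23−18)/(23−11) = 5/12.
19/34 > 5/12, so Summit binds and δ* = 19/34.

19/34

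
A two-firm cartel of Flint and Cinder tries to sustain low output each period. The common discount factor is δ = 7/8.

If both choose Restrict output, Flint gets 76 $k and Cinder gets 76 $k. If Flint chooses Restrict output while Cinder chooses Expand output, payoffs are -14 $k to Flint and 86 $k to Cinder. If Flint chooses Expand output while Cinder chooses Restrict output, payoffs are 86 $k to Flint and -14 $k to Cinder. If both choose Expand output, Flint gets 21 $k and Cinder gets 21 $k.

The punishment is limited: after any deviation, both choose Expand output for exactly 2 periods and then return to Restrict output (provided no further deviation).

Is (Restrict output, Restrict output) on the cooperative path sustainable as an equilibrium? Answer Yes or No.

Yes

A one-shot deviation gives 86 now, then 21 for 2 periods, then back to 76.
Gain from deviating: (86−76) today; loss: (76−21) in each of the next 2 periods.
No-deviation condition: (76−21)(δ+…+δ^2) ≥ 86−76, i.e. δ+…+δ^2 ≥ 2/11.
At δ = 7/8: δ+…+δ^2 = 1.6406 ≥ 0.1818.
So cooperation is sustainable.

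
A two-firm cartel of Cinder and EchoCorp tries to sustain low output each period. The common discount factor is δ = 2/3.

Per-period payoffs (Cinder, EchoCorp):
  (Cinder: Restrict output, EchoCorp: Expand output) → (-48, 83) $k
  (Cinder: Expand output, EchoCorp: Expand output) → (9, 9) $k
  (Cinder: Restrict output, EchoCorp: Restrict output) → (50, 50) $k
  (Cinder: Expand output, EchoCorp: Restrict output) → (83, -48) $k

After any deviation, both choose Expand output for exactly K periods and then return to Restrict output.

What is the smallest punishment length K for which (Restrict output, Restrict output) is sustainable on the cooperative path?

IC: δ(1−δ^K)/(1−δ) ≥ (83−50)/(50−9) = 33/41.
With δ = 2/3: need 1 − δ^K ≥ 33/41·(1−2/3)/(2/3), i.e. δ^K ≤ 0.5976.
Since (2/3)^1 = 0.6667 and (2/3)^2 = 0.4444, the smallest such K is 2.

2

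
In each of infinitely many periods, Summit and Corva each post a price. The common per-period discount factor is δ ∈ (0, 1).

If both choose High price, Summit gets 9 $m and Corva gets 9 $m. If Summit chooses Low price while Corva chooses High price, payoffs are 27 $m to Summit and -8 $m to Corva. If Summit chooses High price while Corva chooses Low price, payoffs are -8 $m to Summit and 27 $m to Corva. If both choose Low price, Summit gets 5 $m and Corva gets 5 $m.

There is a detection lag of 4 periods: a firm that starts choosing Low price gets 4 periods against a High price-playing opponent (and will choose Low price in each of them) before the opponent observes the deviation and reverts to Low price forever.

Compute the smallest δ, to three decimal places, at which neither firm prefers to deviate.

0.951

The best deviation is to choose Low price for all 4 undetected periods, earning 27 each, then 5 forever once detected.
Deviation value: 27(1−δ^4)/(1−δ) + 5δ^4/(1−δ); cooperation value: 9/(1−δ).
IC: 9 ≥ 27(1−δ^4) + 5δ^4 = 27 − 22δ^4.
So δ^4 ≥ 18/22 = 9/11, giving δ ≥ (9/11)^(1/4) ≈ 0.951.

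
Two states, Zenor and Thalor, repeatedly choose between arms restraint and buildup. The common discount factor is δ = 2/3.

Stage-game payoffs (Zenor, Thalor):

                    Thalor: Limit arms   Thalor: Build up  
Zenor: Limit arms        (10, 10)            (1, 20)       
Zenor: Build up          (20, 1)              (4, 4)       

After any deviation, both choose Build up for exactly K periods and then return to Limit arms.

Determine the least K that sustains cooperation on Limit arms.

IC: δ(1−δ^K)/(1−δ) ≥ (20−10)/(10−4) = 5/3.
With δ = 2/3: need 1 − δ^K ≥ 5/3·(1−2/3)/(2/3), i.e. δ^K ≤ 0.1667.
Since (2/3)^4 = 0.1975 and (2/3)^5 = 0.1317, the smallest such K is 5.

5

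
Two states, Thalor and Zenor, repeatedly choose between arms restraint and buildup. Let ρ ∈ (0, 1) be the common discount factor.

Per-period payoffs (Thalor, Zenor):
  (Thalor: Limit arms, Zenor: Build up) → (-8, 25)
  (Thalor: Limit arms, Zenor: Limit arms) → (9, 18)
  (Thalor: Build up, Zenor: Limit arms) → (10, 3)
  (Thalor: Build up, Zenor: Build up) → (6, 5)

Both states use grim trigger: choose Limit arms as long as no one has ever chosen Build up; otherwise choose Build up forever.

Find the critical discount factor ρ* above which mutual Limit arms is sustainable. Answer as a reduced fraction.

Thalor: cooperation gives 9 each period; deviation gives 10 once then 6 forever.
  9/(1−ρ) ≥ 10 + 6ρ/(1−ρ) ⇒ ρ ≥ 1/4.
Zenor: cooperation gives 18 each period; deviation gives 25 once then 5 forever.
  ρ ≥ 7/20.
Both must hold, so the binding constraint is Zenor's: ρ ≥ 7/20.

7/20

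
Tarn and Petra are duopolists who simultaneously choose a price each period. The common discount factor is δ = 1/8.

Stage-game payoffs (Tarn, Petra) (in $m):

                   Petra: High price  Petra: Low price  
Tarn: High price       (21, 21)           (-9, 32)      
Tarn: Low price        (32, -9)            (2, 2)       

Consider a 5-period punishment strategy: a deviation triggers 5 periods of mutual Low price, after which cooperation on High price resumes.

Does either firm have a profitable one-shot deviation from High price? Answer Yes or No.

Comparing payoff streams over the 6 periods until play realigns: cooperate → 21(1+δ+…+δ^5); deviate → 32 + 2(δ+…+δ^5).
Cooperation is sustained iff (21−2)(δ+…+δ^5) ≥ 32−21.
δ+…+δ^5 = 1/8·(1−(1/8)^5)/(1−1/8) = 0.1429, and (32−21)/(21−2) = 0.5789.
0.1429 < 0.5789, so cooperation is not sustainable.

Yes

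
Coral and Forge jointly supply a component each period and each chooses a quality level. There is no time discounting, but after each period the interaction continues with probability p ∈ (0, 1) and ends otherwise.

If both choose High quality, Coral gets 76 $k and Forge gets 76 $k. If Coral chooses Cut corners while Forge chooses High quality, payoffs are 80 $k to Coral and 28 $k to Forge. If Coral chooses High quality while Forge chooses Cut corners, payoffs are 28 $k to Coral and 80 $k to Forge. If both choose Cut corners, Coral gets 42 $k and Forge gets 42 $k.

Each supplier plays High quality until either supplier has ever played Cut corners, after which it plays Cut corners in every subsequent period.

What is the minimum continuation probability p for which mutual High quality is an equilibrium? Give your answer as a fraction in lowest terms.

With no time discounting, the continuation probability p plays the role of the discount factor.
Grim-trigger IC: 76/(1−p) ≥ 80 + 42p/(1−p) ⇒ p ≥ (80−76)/(80−42) = 2/19.

2/19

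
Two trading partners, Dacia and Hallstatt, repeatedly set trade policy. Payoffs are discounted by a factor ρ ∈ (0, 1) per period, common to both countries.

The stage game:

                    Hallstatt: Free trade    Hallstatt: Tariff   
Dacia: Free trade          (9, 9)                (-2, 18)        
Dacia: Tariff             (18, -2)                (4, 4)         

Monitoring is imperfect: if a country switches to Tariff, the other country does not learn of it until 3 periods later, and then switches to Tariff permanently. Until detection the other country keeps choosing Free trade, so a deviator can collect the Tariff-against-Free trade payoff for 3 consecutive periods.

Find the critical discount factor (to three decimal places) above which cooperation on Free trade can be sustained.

The best deviation is to choose Tariff for all 3 undetected periods, earning 18 each, then 4 forever once detected.
Deviation value: 18(1−ρ^3)/(1−ρ) + 4ρ^3/(1−ρ); cooperation value: 9/(1−ρ).
IC: 9 ≥ 18(1−ρ^3) + 4ρ^3 = 18 − 14ρ^3.
So ρ^3 ≥ 9/14, giving ρ ≥ (9/14)^(1/3) ≈ 0.863.

0.863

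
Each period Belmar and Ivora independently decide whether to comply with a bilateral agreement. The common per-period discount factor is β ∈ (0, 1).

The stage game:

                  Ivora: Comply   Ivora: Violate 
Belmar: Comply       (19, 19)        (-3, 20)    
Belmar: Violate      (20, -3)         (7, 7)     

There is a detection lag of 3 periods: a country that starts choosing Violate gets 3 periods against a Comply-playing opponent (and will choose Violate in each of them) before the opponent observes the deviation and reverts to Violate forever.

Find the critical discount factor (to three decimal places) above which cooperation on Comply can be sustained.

Deviating for the 3 undetected periods gains 20−19 = 1 per period over cooperation, then loses 19−7 = 12 per period forever once punishment starts.
Gain: 1(1 + β + … + β^2); loss: 12·β^3/(1−β).
No profitable deviation ⇔ 1(1−β^3) ≤ 12·β^3, i.e. β^3 ≥ 1/(1+12) = 1/13.
Hence β ≥ (1/13)^(1/3) ≈ 0.425.

0.425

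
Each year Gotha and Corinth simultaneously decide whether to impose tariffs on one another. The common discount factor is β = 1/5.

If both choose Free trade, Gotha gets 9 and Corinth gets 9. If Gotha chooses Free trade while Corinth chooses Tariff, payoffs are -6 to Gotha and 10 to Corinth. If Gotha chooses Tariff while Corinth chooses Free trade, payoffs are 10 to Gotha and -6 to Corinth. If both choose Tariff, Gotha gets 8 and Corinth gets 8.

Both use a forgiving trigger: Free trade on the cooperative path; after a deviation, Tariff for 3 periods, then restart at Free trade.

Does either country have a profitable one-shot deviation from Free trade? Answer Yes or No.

Comparing payoff streams over the 4 periods until play realigns: cooperate → 9(1+β+…+β^3); deviate → 10 + 8(β+…+β^3).
Cooperation is sustained iff (9−8)(β+…+β^3) ≥ 10−9.
β+…+β^3 = 1/5·(1−(1/5)^3)/(1−1/5) = 0.2480, and (10−9)/(9−8) = 1.0000.
0.2480 < 1.0000, so cooperation is not sustainable.

Yes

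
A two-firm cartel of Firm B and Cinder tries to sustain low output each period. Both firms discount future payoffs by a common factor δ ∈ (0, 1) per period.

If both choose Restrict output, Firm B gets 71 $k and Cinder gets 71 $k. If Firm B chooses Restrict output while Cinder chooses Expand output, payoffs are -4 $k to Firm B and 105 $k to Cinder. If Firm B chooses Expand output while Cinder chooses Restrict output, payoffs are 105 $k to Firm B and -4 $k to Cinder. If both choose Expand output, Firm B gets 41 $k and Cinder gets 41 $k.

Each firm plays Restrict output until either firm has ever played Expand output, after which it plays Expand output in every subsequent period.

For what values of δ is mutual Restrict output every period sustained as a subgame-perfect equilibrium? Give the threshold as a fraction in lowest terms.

17/32

Under grim trigger the critical discount factor is (T−C)/(T−P) with T = 105, C = 71, P = 41.
δ* = (105−71)/(105−41) = 34/64 = 17/32.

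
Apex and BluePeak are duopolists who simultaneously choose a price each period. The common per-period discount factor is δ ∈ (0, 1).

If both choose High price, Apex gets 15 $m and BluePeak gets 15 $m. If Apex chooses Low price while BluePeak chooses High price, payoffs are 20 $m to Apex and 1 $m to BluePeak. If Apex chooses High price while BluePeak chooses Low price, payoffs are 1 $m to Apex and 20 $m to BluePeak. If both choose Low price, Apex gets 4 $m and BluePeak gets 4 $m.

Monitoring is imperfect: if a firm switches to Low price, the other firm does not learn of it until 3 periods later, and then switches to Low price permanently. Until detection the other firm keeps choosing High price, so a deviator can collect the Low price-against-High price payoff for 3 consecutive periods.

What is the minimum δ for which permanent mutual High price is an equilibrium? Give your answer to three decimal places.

A deviator earns 20 for 3 periods, then 4 forever; cooperating earns 15 forever. Multiplying the IC by (1−δ):
15 ≥ 20(1−δ^3) + 4δ^3, so 16·δ^3 ≥ 5 and δ^3 ≥ 5/16.
δ ≥ (5/16)^(1/3) ≈ 0.679.

0.679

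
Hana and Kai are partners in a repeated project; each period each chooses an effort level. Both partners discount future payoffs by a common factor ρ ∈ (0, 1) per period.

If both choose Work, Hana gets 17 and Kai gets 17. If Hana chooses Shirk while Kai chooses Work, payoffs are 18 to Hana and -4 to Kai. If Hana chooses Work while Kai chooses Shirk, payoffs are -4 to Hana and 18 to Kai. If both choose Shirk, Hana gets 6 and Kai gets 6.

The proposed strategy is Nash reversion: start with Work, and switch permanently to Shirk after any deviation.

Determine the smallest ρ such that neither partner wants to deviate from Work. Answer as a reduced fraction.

1/12

Cooperation forever yields 17 each period: 17/(1−ρ).
Deviating yields 18 once, then 6 forever: 18 + 6ρ/(1−ρ).
No profitable deviation requires 17/(1−ρ) ≥ 18 + 6ρ/(1−ρ).
Multiplying by (1−ρ): 17 ≥ 18(1−ρ) + 6ρ = 18 − 12ρ.
So 12ρ ≥ 1, i.e. ρ ≥ 1/12.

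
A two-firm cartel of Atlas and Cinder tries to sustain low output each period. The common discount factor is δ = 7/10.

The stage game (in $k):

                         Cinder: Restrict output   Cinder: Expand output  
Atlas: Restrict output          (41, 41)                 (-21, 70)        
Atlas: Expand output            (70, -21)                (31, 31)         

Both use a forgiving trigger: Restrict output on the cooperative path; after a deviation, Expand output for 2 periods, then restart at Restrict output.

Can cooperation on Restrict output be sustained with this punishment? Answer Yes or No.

A one-shot deviation gives 70 now, then 31 for 2 periods, then back to 41.
Gain from deviating: (70−41) today; loss: (41−31) in each of the next 2 periods.
No-deviation condition: (41−31)(δ+…+δ^2) ≥ 70−41, i.e. δ+…+δ^2 ≥ 29/10.
At δ = 7/10: δ+…+δ^2 = 1.1900 < 2.9000.
So cooperation is not sustainable.

No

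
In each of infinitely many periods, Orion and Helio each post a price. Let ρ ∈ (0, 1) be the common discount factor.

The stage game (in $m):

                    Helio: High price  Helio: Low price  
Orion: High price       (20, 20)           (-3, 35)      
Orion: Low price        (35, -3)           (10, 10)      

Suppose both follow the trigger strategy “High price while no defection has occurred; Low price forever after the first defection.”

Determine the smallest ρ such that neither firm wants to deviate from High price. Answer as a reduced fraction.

3/5

Cooperation forever yields 20 each period: 20/(1−ρ).
Deviating yields 35 once, then 10 forever: 35 + 10ρ/(1−ρ).
No profitable deviation requires 20/(1−ρ) ≥ 35 + 10ρ/(1−ρ).
Multiplying by (1−ρ): 20 ≥ 35(1−ρ) + 10ρ = 35 − 25ρ.
So 25ρ ≥ 15, i.e. ρ ≥ 15/25 = 3/5.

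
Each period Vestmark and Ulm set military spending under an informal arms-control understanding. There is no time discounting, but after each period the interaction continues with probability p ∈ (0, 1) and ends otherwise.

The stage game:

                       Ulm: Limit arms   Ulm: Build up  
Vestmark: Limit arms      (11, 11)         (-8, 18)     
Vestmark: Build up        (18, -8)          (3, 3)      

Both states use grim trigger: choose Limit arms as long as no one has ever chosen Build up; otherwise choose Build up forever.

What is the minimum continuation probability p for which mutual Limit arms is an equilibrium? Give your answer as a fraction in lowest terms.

With no time discounting, the continuation probability p plays the role of the discount factor.
Grim-trigger IC: 11/(1−p) ≥ 18 + 3p/(1−p) ⇒ p ≥ (18−11)/(18−3) = 7/15.

7/15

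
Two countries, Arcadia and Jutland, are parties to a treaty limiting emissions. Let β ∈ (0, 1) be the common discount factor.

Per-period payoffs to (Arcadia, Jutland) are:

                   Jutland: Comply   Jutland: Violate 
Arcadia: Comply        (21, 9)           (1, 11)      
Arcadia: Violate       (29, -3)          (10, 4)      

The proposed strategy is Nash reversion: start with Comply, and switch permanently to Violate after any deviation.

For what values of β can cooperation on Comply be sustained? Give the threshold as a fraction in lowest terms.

Arcadia's threshold: (29−21)/(29−10) = 8/19.
Jutland's threshold: (11−9)/(11−4) = 2/7.
8/19 > 2/7, so Arcadia binds and β* = 8/19.

8/19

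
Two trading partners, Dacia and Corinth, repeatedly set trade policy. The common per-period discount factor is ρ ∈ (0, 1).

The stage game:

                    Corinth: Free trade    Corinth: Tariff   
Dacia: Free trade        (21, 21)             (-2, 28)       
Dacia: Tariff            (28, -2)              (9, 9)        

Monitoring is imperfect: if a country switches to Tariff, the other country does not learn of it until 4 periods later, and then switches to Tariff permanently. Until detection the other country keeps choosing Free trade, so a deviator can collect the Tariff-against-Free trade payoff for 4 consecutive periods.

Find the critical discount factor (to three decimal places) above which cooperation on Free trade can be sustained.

0.779

A deviator earns 28 for 4 periods, then 9 forever; cooperating earns 21 forever. Multiplying the IC by (1−ρ):
21 ≥ 28(1−ρ^4) + 9ρ^4, so 19·ρ^4 ≥ 7 and ρ^4 ≥ 7/19.
ρ ≥ (7/19)^(1/4) ≈ 0.779.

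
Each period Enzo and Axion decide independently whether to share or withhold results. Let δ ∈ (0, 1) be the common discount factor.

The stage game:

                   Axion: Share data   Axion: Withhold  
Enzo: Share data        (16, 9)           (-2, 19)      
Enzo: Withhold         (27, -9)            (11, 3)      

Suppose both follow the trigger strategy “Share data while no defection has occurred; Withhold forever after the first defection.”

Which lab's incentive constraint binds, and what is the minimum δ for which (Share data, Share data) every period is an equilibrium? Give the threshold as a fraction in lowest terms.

Enzo; δ ≥ 11/16

For Enzo: deviation gain 27−16 = 11, per-period punishment loss 16−11 = 5. IC gives δ ≥ 11/16.
For Axion: gain 10, loss 6 per period, so δ ≥ 10/16 = 5/8.
The tighter constraint is Enzo's, so cooperation needs δ ≥ 11/16.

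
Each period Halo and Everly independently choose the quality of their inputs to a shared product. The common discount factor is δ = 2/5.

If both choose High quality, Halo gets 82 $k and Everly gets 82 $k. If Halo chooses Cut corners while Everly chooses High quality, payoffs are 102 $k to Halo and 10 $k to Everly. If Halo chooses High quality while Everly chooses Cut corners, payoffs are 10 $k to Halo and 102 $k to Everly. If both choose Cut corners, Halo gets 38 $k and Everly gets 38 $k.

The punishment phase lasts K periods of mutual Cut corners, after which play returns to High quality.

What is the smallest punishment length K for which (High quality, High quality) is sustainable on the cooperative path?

2

IC: δ(1−δ^K)/(1−δ) ≥ (102−82)/(82−38) = 5/11.
With δ = 2/5: need 1 − δ^K ≥ 5/11·(1−2/5)/(2/5), i.e. δ^K ≤ 0.3182.
Since (2/5)^1 = 0.4000 and (2/5)^2 = 0.1600, the smallest such K is 2.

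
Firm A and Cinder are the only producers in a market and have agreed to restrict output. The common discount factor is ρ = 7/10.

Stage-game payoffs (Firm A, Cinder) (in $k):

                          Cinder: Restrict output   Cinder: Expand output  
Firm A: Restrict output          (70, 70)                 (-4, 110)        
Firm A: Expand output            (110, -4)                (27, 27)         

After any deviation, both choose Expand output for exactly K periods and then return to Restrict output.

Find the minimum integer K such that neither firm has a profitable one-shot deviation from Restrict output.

Need Σ_{k=1}^{K} ρ^k ≥ (110−70)/(70−27) = 0.9302 at ρ = 7/10.
At K = 1 the sum is 0.7000 < 0.9302; at K = 2 it is 1.1900 ≥ 0.9302.
So the minimum punishment length is K = 2.

2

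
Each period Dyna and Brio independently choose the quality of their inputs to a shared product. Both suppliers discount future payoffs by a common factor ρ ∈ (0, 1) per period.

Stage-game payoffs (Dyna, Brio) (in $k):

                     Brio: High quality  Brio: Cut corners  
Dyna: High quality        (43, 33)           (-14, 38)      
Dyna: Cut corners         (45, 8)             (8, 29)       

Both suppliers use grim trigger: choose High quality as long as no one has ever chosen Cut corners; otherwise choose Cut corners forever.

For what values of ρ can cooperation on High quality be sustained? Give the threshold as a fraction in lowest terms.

Dyna: cooperation gives 43 each period; deviation gives 45 once then 8 forever.
  43/(1−ρ) ≥ 45 + 8ρ/(1−ρ) ⇒ ρ ≥ 2/37.
Brio: cooperation gives 33 each period; deviation gives 38 once then 29 forever.
  ρ ≥ 5/9.
Both must hold, so the binding constraint is Brio's: ρ ≥ 5/9.

5/9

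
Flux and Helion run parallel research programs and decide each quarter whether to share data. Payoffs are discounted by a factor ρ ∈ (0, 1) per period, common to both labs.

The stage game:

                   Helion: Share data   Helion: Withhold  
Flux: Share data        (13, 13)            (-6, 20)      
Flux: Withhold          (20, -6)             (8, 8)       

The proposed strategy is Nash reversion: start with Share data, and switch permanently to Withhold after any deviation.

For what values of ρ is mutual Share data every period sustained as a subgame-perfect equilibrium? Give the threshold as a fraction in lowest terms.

7/12

Cooperation forever yields 13 each period: 13/(1−ρ).
Deviating yields 20 once, then 8 forever: 20 + 8ρ/(1−ρ).
No profitable deviation requires 13/(1−ρ) ≥ 20 + 8ρ/(1−ρ).
Multiplying by (1−ρ): 13 ≥ 20(1−ρ) + 8ρ = 20 − 12ρ.
So 12ρ ≥ 7, i.e. ρ ≥ 7/12.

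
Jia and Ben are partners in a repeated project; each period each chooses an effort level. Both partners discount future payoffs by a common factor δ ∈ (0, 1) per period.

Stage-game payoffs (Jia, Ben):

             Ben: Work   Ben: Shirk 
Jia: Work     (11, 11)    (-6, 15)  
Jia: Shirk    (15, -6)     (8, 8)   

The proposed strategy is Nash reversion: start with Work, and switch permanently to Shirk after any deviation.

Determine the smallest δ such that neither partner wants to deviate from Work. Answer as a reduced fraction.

Under grim trigger the critical discount factor is (T−C)/(T−P) with T = 15, C = 11, P = 8.
δ* = (15−11)/(15−8) = 4/7.

4/7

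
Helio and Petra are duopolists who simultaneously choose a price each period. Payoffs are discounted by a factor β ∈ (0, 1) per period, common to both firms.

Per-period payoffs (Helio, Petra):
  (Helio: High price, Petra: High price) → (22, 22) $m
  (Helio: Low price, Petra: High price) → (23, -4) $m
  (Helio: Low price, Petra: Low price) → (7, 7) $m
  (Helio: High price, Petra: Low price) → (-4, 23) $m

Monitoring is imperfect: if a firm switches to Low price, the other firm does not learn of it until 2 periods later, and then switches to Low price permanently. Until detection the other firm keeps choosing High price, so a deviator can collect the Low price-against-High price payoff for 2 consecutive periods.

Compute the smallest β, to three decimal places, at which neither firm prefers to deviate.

0.250

A deviator earns 23 for 2 periods, then 7 forever; cooperating earns 22 forever. Multiplying the IC by (1−β):
22 ≥ 23(1−β^2) + 7β^2, so 16·β^2 ≥ 1 and β^2 ≥ 1/16.
β ≥ (1/16)^(1/2) ≈ 0.250.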